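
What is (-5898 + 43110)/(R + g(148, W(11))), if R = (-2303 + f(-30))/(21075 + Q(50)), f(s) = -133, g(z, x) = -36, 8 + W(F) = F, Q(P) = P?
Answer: -65508625/63578 ≈ -1030.4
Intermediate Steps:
W(F) = -8 + F
R = -2436/21125 (R = (-2303 - 133)/(21075 + 50) = -2436/21125 ≈ -0.11531)
(-5898 + 43110)/(R + g(148, W(11))) = (-5898 + 43110)/(-2436/21125 - 36) = 37212/(-762936/21125) = 37212*(-21125/762936) = -65508625/63578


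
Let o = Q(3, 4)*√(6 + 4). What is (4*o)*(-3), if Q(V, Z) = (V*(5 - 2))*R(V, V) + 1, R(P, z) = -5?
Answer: 528*√10 ≈ 1669.7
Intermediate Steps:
Q(V, Z) = 1 - 15*V (Q(V, Z) = (V*(5 - 2))*(-5) + 1 = (V*3)*(-5) + 1 = (3*V)*(-5) + 1 = -15*V + 1 = 1 - 15*V)
o = -44*√10 (o = (1 - 15*3)*√(6 + 4) = (1 - 45)*√10 = -44*√10 ≈ -139.14)
(4*o)*(-3) = (4*(-44*√10))*(-3) = -176*√10*(-3) = 528*√10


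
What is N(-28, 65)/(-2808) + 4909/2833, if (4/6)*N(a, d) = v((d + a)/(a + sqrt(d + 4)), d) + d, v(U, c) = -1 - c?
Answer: 9192481/5303376 ≈ 1.7333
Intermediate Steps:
N(a, d) = -3/2 (N(a, d) = 3*((-1 - d) + d)/2 = (3/2)*(-1) = -3/2)
N(-28, 65)/(-2808) + 4909/2833 = -3/2/(-2808) + 4909/2833 = -3/2*(-1/2808) + 4909*(1/2833) = 1/1872 + 4909/2833 = 9192481/5303376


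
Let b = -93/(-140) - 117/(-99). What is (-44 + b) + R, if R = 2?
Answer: -61837/1540 ≈ -40.154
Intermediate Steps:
b = 2843/1540 (b = -93*(-1/140) - 117*(-1/99) = 93/140 + 13/11 = 2843/1540 ≈ 1.8461)
(-44 + b) + R = (-44 + 2843/1540) + 2 = -64917/1540 + 2 = -61837/1540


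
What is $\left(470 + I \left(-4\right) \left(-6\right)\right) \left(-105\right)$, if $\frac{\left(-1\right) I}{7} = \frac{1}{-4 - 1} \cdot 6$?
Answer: $-70518$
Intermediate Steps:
$I = \frac{42}{5}$ ($I = - 7 \frac{1}{-4 - 1} \cdot 6 = - 7 \frac{1}{-5} \cdot 6 = - 7 \left(\left(- \frac{1}{5}\right) 6\right) = \left(-7\right) \left(- \frac{6}{5}\right) = \frac{42}{5} \approx 8.4$)
$\left(470 + I \left(-4\right) \left(-6\right)\right) \left(-105\right) = \left(470 + \frac{42}{5} \left(-4\right) \left(-6\right)\right) \left(-105\right) = \left(470 - - \frac{1008}{5}\right) \left(-105\right) = \left(470 + \frac{1008}{5}\right) \left(-105\right) = \frac{3358}{5} \left(-105\right) = -70518$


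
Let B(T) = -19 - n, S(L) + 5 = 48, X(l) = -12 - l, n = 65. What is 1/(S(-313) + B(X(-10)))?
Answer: -1/41 ≈ -0.024390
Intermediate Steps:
S(L) = 43 (S(L) = -5 + 48 = 43)
B(T) = -84 (B(T) = -19 - 1*65 = -19 - 65 = -84)
1/(S(-313) + B(X(-10))) = 1/(43 - 84) = 1/(-41) = -1/41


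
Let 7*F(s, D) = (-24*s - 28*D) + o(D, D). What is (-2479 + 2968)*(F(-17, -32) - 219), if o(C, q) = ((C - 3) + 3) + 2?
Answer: -18093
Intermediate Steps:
o(C, q) = 2 + C (o(C, q) = ((-3 + C) + 3) + 2 = C + 2 = 2 + C)
F(s, D) = 2/7 - 27*D/7 - 24*s/7 (F(s, D) = ((-24*s - 28*D) + (2 + D))/7 = ((-28*D - 24*s) + (2 + D))/7 = (2 - 27*D - 24*s)/7 = 2/7 - 27*D/7 - 24*s/7)
(-2479 + 2968)*(F(-17, -32) - 219) = (-2479 + 2968)*((2/7 - 27/7*(-32) - 24/7*(-17)) - 219) = 489*((2/7 + 864/7 + 408/7) - 219) = 489*(182 - 219) = 489*(-37) = -18093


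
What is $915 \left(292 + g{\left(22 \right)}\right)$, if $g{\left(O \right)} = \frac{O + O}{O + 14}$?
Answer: $\frac{804895}{3} \approx 2.683 \cdot 10^{5}$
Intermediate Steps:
$g{\left(O \right)} = \frac{2 O}{14 + O}$
$915 \left(292 + g{\left(22 \right)}\right) = 915 \left(292 + 2 \cdot 22 \frac{1}{14 + 22}\right) = 915 \left(292 + 2 \cdot 22 \cdot \frac{1}{36}\right) = 915 \left(292 + \frac{11}{9}\right) = 915 \cdot \frac{2639}{9} = \frac{804895}{3}$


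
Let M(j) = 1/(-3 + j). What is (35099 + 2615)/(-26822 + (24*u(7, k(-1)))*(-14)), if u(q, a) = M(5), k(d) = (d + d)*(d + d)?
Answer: -18857/13495 ≈ -1.3973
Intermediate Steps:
k(d) = 4*d² (k(d) = (2*d)*(2*d) = 4*d²)
u(q, a) = ½ (u(q, a) = 1/(-3 + 5) = 1/2 = ½)
(35099 + 2615)/(-26822 + (24*u(7, k(-1)))*(-14)) = (35099 + 2615)/(-26822 + (24*(½))*(-14)) = 37714/(-26822 + 12*(-14)) = 37714/(-26822 - 168) = 37714/(-26990) = 37714*(-1/26990) = -18857/13495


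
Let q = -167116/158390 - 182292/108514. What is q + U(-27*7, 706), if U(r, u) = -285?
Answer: -3668734723/12750395 ≈ -287.73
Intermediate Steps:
q = -34872148/12750395 (q = -167116*1/158390 - 182292*1/108514 = -83558/79195 - 91146/54257 = -34872148/12750395 ≈ -2.7350)
q + U(-27*7, 706) = -34872148/12750395 - 285 = -3668734723/12750395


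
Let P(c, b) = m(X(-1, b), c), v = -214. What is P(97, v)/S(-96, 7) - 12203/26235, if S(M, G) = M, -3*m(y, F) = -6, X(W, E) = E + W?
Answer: -203993/419760 ≈ -0.48598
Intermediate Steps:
m(y, F) = 2 (m(y, F) = -1/3*(-6) = 2)
P(c, b) = 2
P(97, v)/S(-96, 7) - 12203/26235 = 2/(-96) - 12203/26235 = 2*(-1/96) - 12203*1/26235 = -1/48 - 12203/26235 = -203993/419760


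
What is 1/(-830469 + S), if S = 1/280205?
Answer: -280205/232701566144 ≈ -1.2041e-6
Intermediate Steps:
S = 1/280205 ≈ 3.5688e-6
1/(-830469 + S) = 1/(-830469 + 1/280205) = 1/(-232701566144/280205) = -280205/232701566144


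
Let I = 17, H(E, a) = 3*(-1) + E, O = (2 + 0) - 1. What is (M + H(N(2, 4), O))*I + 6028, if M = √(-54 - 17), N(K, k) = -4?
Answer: 5909 + 17*I*√71 ≈ 5909.0 + 143.24*I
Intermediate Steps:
M = I*√71 (M = √(-71) = I*√71 ≈ 8.4261*I)
O = 1 (O = 2 - 1 = 1)
H(E, a) = -3 + E
(M + H(N(2, 4), O))*I + 6028 = (I*√71 + (-3 - 4))*17 + 6028 = (I*√71 - 7)*17 + 6028 = (-7 + I*√71)*17 + 6028 = (-119 + 17*I*√71) + 6028 = 5909 + 17*I*√71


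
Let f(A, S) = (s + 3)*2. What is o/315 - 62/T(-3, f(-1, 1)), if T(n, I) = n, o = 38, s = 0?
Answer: 6548/315 ≈ 20.787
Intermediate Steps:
f(A, S) = 6 (f(A, S) = (0 + 3)*2 = 3*2 = 6)
o/315 - 62/T(-3, f(-1, 1)) = 38/315 - 62/(-3) = 38*(1/315) - 62*(-⅓) = 38/315 + 62/3 = 6548/315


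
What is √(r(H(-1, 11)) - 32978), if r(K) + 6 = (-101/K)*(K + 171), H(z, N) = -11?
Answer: 2*I*√953326/11 ≈ 177.52*I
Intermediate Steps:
r(K) = -6 - 101*(171 + K)/K (r(K) = -6 + (-101/K)*(K + 171) = -6 + (-101/K)*(171 + K) = -6 - 101*(171 + K)/K)
√(r(H(-1, 11)) - 32978) = √((-107 - 17271/(-11)) - 32978) = √((-107 - 17271*(-1/11)) - 32978) = √((-107 + 17271/11) - 32978) = √(16094/11 - 32978) = √(-346664/11) = 2*I*√953326/11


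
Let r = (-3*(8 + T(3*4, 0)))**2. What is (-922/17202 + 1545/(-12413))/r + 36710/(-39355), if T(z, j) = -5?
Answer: -63642526092524/68067630762363 ≈ -0.93499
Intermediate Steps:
r = 81 (r = (-3*(8 - 5))**2 = (-3*3)**2 = (-9)**2 = 81)
(-922/17202 + 1545/(-12413))/r + 36710/(-39355) = (-922/17202 + 1545/(-12413))/81 + 36710/(-39355) = (-922*1/17202 + 1545*(-1/12413))*(1/81) + 36710*(-1/39355) = (-461/8601 - 1545/12413)*(1/81) - 7342/7871 = -19010938/106764213*1/81 - 7342/7871 = -19010938/8647901253 - 7342/7871 = -63642526092524/68067630762363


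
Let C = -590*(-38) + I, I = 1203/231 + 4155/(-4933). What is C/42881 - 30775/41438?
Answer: -148305848263691/674940566082398 ≈ -0.21973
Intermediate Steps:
I = 1658198/379841 (I = 1203*(1/231) + 4155*(-1/4933) = 401/77 - 4155/4933 = 1658198/379841 ≈ 4.3655)
C = 8517693418/379841 (C = -590*(-38) + 1658198/379841 = 22420 + 1658198/379841 = 8517693418/379841 ≈ 22424.)
C/42881 - 30775/41438 = (8517693418/379841)/42881 - 30775/41438 = (8517693418/379841)*(1/42881) - 30775*1/41438 = 8517693418/16287961921 - 30775/41438 = -148305848263691/674940566082398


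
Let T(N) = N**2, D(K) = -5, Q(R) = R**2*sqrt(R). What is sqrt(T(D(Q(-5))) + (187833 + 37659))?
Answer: sqrt(225517) ≈ 474.89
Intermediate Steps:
Q(R) = R**(5/2)
sqrt(T(D(Q(-5))) + (187833 + 37659)) = sqrt((-5)**2 + (187833 + 37659)) = sqrt(25 + 225492) = sqrt(225517)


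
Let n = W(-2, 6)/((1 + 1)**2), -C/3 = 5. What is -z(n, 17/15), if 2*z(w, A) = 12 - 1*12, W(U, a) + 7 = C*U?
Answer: 0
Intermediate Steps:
C = -15 (C = -3*5 = -15)
W(U, a) = -7 - 15*U
n = 23/4 (n = (-7 - 15*(-2))/((1 + 1)**2) = (-7 + 30)/(2**2) = 23/4 ≈ 5.7500)
z(w, A) = 0 (z(w, A) = (12 - 1*12)/2 = (12 - 12)/2 = (1/2)*0 = 0)
-z(n, 17/15) = -1*0 = 0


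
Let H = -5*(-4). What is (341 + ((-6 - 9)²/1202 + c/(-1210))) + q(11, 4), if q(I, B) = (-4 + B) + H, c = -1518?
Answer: 23961023/66110 ≈ 362.44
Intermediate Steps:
H = 20
q(I, B) = 16 + B (q(I, B) = (-4 + B) + 20 = 16 + B)
(341 + ((-6 - 9)²/1202 + c/(-1210))) + q(11, 4) = (341 + ((-6 - 9)²/1202 - 1518/(-1210))) + (16 + 4) = (341 + ((-15)²*(1/1202) - 1518*(-1/1210))) + 20 = (341 + (225*(1/1202) + 69/55)) + 20 = (341 + (225/1202 + 69/55)) + 20 = (341 + 95313/66110) + 20 = 22638823/66110 + 20 = 23961023/66110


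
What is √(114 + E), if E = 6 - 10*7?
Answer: 5*√2 ≈ 7.0711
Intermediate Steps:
E = -64 (E = 6 - 70 = -64)
√(114 + E) = √(114 - 64) = √50 = 5*√2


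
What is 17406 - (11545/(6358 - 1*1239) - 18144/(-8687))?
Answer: 110547134881/6352679 ≈ 17402.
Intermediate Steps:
17406 - (11545/(6358 - 1*1239) - 18144/(-8687)) = 17406 - (11545/(6358 - 1239) - 18144*(-1/8687)) = 17406 - (11545/5119 + 2592/1241) = 17406 - 1*27595793/6352679 = 17406 - 27595793/6352679 = 110547134881/6352679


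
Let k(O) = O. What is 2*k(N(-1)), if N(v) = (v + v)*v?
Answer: 4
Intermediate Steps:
N(v) = 2*v² (N(v) = (2*v)*v = 2*v²)
2*k(N(-1)) = 2*(2*(-1)²) = 2*(2*1) = 2*2 = 4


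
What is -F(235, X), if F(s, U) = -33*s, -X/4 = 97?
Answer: 7755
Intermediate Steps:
X = -388 (X = -4*97 = -388)
-F(235, X) = -(-33)*235 = -1*(-7755) = 7755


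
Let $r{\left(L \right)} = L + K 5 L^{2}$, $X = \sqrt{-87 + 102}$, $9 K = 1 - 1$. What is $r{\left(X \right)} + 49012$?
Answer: $49012 + \sqrt{15} \approx 49016.0$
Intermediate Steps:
$K = 0$ ($K = \frac{1 - 1}{9} = \frac{1}{9} \cdot 0 = 0$)
$X = \sqrt{15} \approx 3.873$
$r{\left(L \right)} = L$ ($r{\left(L \right)} = L + 0 \cdot 5 L^{2} = L + 0 = L$)
$r{\left(X \right)} + 49012 = \sqrt{15} + 49012 = 49012 + \sqrt{15}$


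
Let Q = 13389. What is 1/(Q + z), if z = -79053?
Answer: -1/65664 ≈ -1.5229e-5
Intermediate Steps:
1/(Q + z) = 1/(13389 - 79053) = 1/(-65664) = -1/65664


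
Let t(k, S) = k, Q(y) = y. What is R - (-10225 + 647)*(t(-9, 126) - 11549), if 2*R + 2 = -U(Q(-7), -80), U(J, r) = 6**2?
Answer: -110702543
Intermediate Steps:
U(J, r) = 36
R = -19 (R = -1 + (-1*36)/2 = -1 + (1/2)*(-36) = -1 - 18 = -19)
R - (-10225 + 647)*(t(-9, 126) - 11549) = -19 - (-10225 + 647)*(-9 - 11549) = -19 - (-9578)*(-11558) = -19 - 1*110702524 = -19 - 110702524 = -110702543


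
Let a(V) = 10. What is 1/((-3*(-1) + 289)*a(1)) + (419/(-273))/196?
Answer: -292493/39060840 ≈ -0.0074881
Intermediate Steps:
1/((-3*(-1) + 289)*a(1)) + (419/(-273))/196 = 1/((-3*(-1) + 289)*10) + (419/(-273))/196 = (⅒)/(-3*(-1) + 289) + (419*(-1/273))*(1/196) = (⅒)/(3 + 289) - 419/273*1/196 = (⅒)/292 - 419/53508 = (1/292)*(⅒) - 419/53508 = 1/2920 - 419/53508 = -292493/39060840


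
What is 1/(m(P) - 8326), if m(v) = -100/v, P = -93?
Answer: -93/774218 ≈ -0.00012012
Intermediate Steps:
1/(m(P) - 8326) = 1/(-100/(-93) - 8326) = 1/(-100*(-1/93) - 8326) = 1/(100/93 - 8326) = 1/(-774218/93) = -93/774218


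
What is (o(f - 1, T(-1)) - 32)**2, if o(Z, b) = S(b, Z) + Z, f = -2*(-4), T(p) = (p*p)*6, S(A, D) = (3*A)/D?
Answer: 24649/49 ≈ 503.04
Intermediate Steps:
S(A, D) = 3*A/D
T(p) = 6*p**2 (T(p) = p**2*6 = 6*p**2)
f = 8
o(Z, b) = Z + 3*b/Z (o(Z, b) = 3*b/Z + Z = Z + 3*b/Z)
(o(f - 1, T(-1)) - 32)**2 = (((8 - 1) + 3*(6*(-1)**2)/(8 - 1)) - 32)**2 = ((7 + 3*(6*1)/7) - 32)**2 = ((7 + 3*6*(1/7)) - 32)**2 = ((7 + 18/7) - 32)**2 = (67/7 - 32)**2 = (-157/7)**2 = 24649/49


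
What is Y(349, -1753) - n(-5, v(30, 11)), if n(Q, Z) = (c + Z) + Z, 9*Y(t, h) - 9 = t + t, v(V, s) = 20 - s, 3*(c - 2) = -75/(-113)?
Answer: 59326/1017 ≈ 58.334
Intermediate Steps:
c = 251/113 (c = 2 + (-75/(-113))/3 = 2 + (-75*(-1/113))/3 = 2 + (1/3)*(75/113) = 2 + 25/113 = 251/113 ≈ 2.2212)
Y(t, h) = 1 + 2*t/9 (Y(t, h) = 1 + (t + t)/9 = 1 + (2*t)/9 = 1 + 2*t/9)
n(Q, Z) = 251/113 + 2*Z (n(Q, Z) = (251/113 + Z) + Z = 251/113 + 2*Z)
Y(349, -1753) - n(-5, v(30, 11)) = (1 + (2/9)*349) - (251/113 + 2*(20 - 1*11)) = (1 + 698/9) - (251/113 + 2*(20 - 11)) = 707/9 - (251/113 + 2*9) = 707/9 - (251/113 + 18) = 707/9 - 1*2285/113 = 707/9 - 2285/113 = 59326/1017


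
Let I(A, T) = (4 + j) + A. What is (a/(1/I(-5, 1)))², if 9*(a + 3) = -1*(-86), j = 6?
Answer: 87025/81 ≈ 1074.4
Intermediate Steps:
I(A, T) = 10 + A (I(A, T) = (4 + 6) + A = 10 + A)
a = 59/9 (a = -3 + (-1*(-86))/9 = -3 + (⅑)*86 = -3 + 86/9 = 59/9 ≈ 6.5556)
(a/(1/I(-5, 1)))² = (59/(9*(1/(10 - 5))))² = (59/(9*(1/5)))² = (59/(9*(⅕)))² = ((59/9)*5)² = (295/9)² = 87025/81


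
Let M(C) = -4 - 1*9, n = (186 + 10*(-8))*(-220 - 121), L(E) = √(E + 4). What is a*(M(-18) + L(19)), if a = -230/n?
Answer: -1495/18073 + 115*√23/18073 ≈ -0.052204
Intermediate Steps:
L(E) = √(4 + E)
n = -36146 (n = (186 - 80)*(-341) = 106*(-341) = -36146)
a = 115/18073 (a = -230/(-36146) = -230*(-1/36146) = 115/18073 ≈ 0.0063631)
M(C) = -13 (M(C) = -4 - 9 = -13)
a*(M(-18) + L(19)) = 115*(-13 + √(4 + 19))/18073 = 115*(-13 + √23)/18073 = -1495/18073 + 115*√23/18073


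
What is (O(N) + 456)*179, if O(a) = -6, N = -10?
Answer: 80550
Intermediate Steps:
(O(N) + 456)*179 = (-6 + 456)*179 = 450*179 = 80550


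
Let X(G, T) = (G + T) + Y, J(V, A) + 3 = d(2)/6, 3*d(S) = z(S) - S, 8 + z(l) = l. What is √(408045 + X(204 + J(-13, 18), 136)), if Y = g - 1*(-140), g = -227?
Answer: √3674651/3 ≈ 638.98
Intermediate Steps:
z(l) = -8 + l
d(S) = -8/3 (d(S) = ((-8 + S) - S)/3 = (⅓)*(-8) = -8/3)
J(V, A) = -31/9 (J(V, A) = -3 - 8/3/6 = -3 - 8/3*⅙ = -3 - 4/9 = -31/9)
Y = -87 (Y = -227 - 1*(-140) = -227 + 140 = -87)
X(G, T) = -87 + G + T (X(G, T) = (G + T) - 87 = -87 + G + T)
√(408045 + X(204 + J(-13, 18), 136)) = √(408045 + (-87 + (204 - 31/9) + 136)) = √(408045 + (-87 + 1805/9 + 136)) = √(408045 + 2246/9) = √(3674651/9) = √3674651/3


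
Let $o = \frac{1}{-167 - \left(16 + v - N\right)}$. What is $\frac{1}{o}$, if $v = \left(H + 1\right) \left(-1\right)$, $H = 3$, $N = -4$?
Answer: $-183$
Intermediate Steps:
$v = -4$ ($v = \left(3 + 1\right) \left(-1\right) = 4 \left(-1\right) = -4$)
$o = - \frac{1}{183}$ ($o = \frac{1}{-167 - 16} = \frac{1}{-183} = - \frac{1}{183} \approx -0.0054645$)
$\frac{1}{o} = \frac{1}{- \frac{1}{183}} = -183$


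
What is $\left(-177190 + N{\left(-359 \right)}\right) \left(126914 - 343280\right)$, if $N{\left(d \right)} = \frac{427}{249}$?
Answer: $\frac{3182014201726}{83} \approx 3.8338 \cdot 10^{10}$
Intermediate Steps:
$N{\left(d \right)} = \frac{427}{249}$ ($N{\left(d \right)} = 427 \cdot \frac{1}{249} = \frac{427}{249}$)
$\left(-177190 + N{\left(-359 \right)}\right) \left(126914 - 343280\right) = \left(-177190 + \frac{427}{249}\right) \left(126914 - 343280\right) = - \frac{44119883 \left(126914 - 343280\right)}{249} = \left(- \frac{44119883}{249}\right) \left(-216366\right) = \frac{3182014201726}{83}$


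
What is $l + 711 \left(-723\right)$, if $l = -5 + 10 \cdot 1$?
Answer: $-514048$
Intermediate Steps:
$l = 5$ ($l = -5 + 10 = 5$)
$l + 711 \left(-723\right) = 5 + 711 \left(-723\right) = 5 - 514053 = -514048$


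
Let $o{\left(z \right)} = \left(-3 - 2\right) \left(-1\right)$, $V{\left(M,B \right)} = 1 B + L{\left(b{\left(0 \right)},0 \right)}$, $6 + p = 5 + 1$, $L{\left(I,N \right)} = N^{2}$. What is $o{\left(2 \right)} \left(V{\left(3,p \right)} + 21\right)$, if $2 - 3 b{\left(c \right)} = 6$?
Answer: $105$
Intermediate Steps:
$b{\left(c \right)} = - \frac{4}{3}$ ($b{\left(c \right)} = \frac{2}{3} - 2 = - \frac{4}{3}$)
$p = 0$ ($p = -6 + \left(5 + 1\right) = -6 + 6 = 0$)
$V{\left(M,B \right)} = B$ ($V{\left(M,B \right)} = 1 B + 0^{2} = B + 0 = B$)
$o{\left(z \right)} = 5$ ($o{\left(z \right)} = \left(-5\right) \left(-1\right) = 5$)
$o{\left(2 \right)} \left(V{\left(3,p \right)} + 21\right) = 5 \left(0 + 21\right) = 5 \cdot 21 = 105$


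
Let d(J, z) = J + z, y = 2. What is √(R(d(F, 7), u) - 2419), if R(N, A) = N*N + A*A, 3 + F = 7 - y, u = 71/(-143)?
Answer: I*√47804721/143 ≈ 48.35*I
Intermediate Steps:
u = -71/143 (u = 71*(-1/143) = -71/143 ≈ -0.49650)
F = 2 (F = -3 + (7 - 1*2) = -3 + (7 - 2) = -3 + 5 = 2)
R(N, A) = A² + N² (R(N, A) = N² + A² = A² + N²)
√(R(d(F, 7), u) - 2419) = √(((-71/143)² + (2 + 7)²) - 2419) = √((5041/20449 + 9²) - 2419) = √((5041/20449 + 81) - 2419) = √(1661410/20449 - 2419) = √(-47804721/20449) = I*√47804721/143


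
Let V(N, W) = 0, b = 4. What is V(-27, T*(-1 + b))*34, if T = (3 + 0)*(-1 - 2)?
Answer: 0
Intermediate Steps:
T = -9 (T = 3*(-3) = -9)
V(-27, T*(-1 + b))*34 = 0*34 = 0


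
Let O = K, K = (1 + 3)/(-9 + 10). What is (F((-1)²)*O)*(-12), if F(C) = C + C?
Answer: -96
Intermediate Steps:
K = 4 (K = 4/1 = 4*1 = 4)
F(C) = 2*C
O = 4
(F((-1)²)*O)*(-12) = ((2*(-1)²)*4)*(-12) = ((2*1)*4)*(-12) = (2*4)*(-12) = 8*(-12) = -96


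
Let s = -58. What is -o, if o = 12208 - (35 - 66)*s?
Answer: -10410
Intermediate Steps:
o = 10410 (o = 12208 - (35 - 66)*(-58) = 12208 - (-31)*(-58) = 12208 - 1*1798 = 12208 - 1798 = 10410)
-o = -1*10410 = -10410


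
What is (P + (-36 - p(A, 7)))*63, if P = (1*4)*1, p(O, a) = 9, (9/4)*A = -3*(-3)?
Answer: -2583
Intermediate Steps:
A = 4 (A = 4*(-3*(-3))/9 = (4/9)*9 = 4)
P = 4 (P = 4*1 = 4)
(P + (-36 - p(A, 7)))*63 = (4 + (-36 - 1*9))*63 = (4 + (-36 - 9))*63 = (4 - 45)*63 = -41*63 = -2583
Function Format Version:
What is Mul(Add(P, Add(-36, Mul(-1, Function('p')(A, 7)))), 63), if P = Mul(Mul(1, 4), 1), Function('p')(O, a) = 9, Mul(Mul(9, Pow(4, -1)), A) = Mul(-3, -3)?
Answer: -2583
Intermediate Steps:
A = 4 (A = Mul(Rational(4, 9), Mul(-3, -3)) = Mul(Rational(4, 9), 9) = 4)
P = 4 (P = Mul(4, 1) = 4)
Mul(Add(P, Add(-36, Mul(-1, Function('p')(A, 7)))), 63) = Mul(Add(4, Add(-36, Mul(-1, 9))), 63) = Mul(Add(4, Add(-36, -9)), 63) = Mul(Add(4, -45), 63) = Mul(-41, 63) = -2583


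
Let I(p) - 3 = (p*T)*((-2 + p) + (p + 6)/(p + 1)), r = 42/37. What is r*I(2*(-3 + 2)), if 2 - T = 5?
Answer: -1890/37 ≈ -51.081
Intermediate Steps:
r = 42/37 (r = 42*(1/37) = 42/37 ≈ 1.1351)
T = -3 (T = 2 - 1*5 = 2 - 5 = -3)
I(p) = 3 - 3*p*(-2 + p + (6 + p)/(1 + p)) (I(p) = 3 + (p*(-3))*((-2 + p) + (p + 6)/(p + 1)) = 3 + (-3*p)*((-2 + p) + (6 + p)/(1 + p)) = 3 + (-3*p)*(-2 + p + (6 + p)/(1 + p)) = 3 - 3*p*(-2 + p + (6 + p)/(1 + p)))
r*I(2*(-3 + 2)) = 42*(3*(1 - (2*(-3 + 2))³ - 6*(-3 + 2))/(1 + 2*(-3 + 2)))/37 = 42*(3*(1 - (2*(-1))³ - 6*(-1))/(1 + 2*(-1)))/37 = 42*(3*(1 - 1*(-2)³ - 3*(-2))/(1 - 2))/37 = 42*(3*(1 - 1*(-8) + 6)/(-1))/37 = 42*(3*(-1)*(1 + 8 + 6))/37 = 42*(3*(-1)*15)/37 = (42/37)*(-45) = -1890/37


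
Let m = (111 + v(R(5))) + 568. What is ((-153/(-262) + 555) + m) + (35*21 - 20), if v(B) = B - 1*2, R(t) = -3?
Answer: 509481/262 ≈ 1944.6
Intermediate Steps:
v(B) = -2 + B (v(B) = B - 2 = -2 + B)
m = 674 (m = (111 + (-2 - 3)) + 568 = (111 - 5) + 568 = 106 + 568 = 674)
((-153/(-262) + 555) + m) + (35*21 - 20) = ((-153/(-262) + 555) + 674) + (35*21 - 20) = ((-153*(-1/262) + 555) + 674) + (735 - 20) = ((153/262 + 555) + 674) + 715 = (145563/262 + 674) + 715 = 322151/262 + 715 = 509481/262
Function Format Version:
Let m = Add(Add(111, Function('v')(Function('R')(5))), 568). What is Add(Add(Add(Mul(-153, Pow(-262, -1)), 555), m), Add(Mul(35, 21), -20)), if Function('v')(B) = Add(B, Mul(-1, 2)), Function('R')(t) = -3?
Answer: Rational(509481, 262) ≈ 1944.6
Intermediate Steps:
Function('v')(B) = Add(-2, B) (Function('v')(B) = Add(B, -2) = Add(-2, B))
m = 674 (m = Add(Add(111, Add(-2, -3)), 568) = Add(Add(111, -5), 568) = Add(106, 568) = 674)
Add(Add(Add(Mul(-153, Pow(-262, -1)), 555), m), Add(Mul(35, 21), -20)) = Add(Add(Add(Mul(-153, Pow(-262, -1)), 555), 674), Add(Mul(35, 21), -20)) = Add(Add(Add(Mul(-153, Rational(-1, 262)), 555), 674), Add(735, -20)) = Add(Add(Add(Rational(153, 262), 555), 674), 715) = Add(Add(Rational(145563, 262), 674), 715) = Add(Rational(322151, 262), 715) = Rational(509481, 262)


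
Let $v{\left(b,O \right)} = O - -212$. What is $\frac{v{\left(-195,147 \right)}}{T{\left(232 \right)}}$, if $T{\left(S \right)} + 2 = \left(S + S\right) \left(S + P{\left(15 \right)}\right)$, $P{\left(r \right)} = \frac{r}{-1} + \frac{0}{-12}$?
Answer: $\frac{359}{100686} \approx 0.0035655$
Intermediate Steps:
$v{\left(b,O \right)} = 212 + O$ ($v{\left(b,O \right)} = O + 212 = 212 + O$)
$P{\left(r \right)} = - r$ ($P{\left(r \right)} = r \left(-1\right) + 0 \left(- \frac{1}{12}\right) = - r + 0 = - r$)
$T{\left(S \right)} = -2 + 2 S \left(-15 + S\right)$ ($T{\left(S \right)} = -2 + \left(S + S\right) \left(S - 15\right) = -2 + 2 S \left(S - 15\right) = -2 + 2 S \left(-15 + S\right)$)
$\frac{v{\left(-195,147 \right)}}{T{\left(232 \right)}} = \frac{212 + 147}{-2 - 6960 + 2 \cdot 232^{2}} = \frac{359}{-2 - 6960 + 2 \cdot 53824} = \frac{359}{-2 - 6960 + 107648} = \frac{359}{100686}$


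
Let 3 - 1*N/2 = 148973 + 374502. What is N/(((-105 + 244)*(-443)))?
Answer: 1046944/61577 ≈ 17.002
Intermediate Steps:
N = -1046944 (N = 6 - 2*(148973 + 374502) = 6 - 2*523475 = 6 - 1046950 = -1046944)
N/(((-105 + 244)*(-443))) = -1046944*(-1/(443*(-105 + 244))) = -1046944/(139*(-443)) = -1046944/(-61577) = -1046944*(-1/61577) = 1046944/61577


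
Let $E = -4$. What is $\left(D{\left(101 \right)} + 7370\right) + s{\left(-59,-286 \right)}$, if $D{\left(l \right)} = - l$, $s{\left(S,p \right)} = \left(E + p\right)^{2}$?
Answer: $91369$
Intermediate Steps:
$s{\left(S,p \right)} = \left(-4 + p\right)^{2}$
$\left(D{\left(101 \right)} + 7370\right) + s{\left(-59,-286 \right)} = \left(\left(-1\right) 101 + 7370\right) + \left(-4 - 286\right)^{2} = \left(-101 + 7370\right) + \left(-290\right)^{2} = 7269 + 84100 = 91369$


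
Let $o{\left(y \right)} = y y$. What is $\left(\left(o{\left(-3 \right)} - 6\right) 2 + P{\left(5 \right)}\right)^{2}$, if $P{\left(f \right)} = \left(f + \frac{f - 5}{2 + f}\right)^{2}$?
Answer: $961$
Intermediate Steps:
$o{\left(y \right)} = y^{2}$
$P{\left(f \right)} = \left(f + \frac{-5 + f}{2 + f}\right)^{2}$
$\left(\left(o{\left(-3 \right)} - 6\right) 2 + P{\left(5 \right)}\right)^{2} = \left(\left(\left(-3\right)^{2} - 6\right) 2 + \frac{\left(-5 + 5^{2} + 3 \cdot 5\right)^{2}}{\left(2 + 5\right)^{2}}\right)^{2} = \left(\left(9 - 6\right) 2 + \frac{\left(-5 + 25 + 15\right)^{2}}{49}\right)^{2} = \left(3 \cdot 2 + \frac{35^{2}}{49}\right)^{2} = \left(6 + \frac{1}{49} \cdot 1225\right)^{2} = \left(6 + 25\right)^{2} = 31^{2} = 961$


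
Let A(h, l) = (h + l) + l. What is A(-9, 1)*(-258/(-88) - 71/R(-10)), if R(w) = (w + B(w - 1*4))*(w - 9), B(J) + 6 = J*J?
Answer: -194383/9405 ≈ -20.668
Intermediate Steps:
B(J) = -6 + J² (B(J) = -6 + J*J = -6 + J²)
A(h, l) = h + 2*l
R(w) = (-9 + w)*(-6 + w + (-4 + w)²) (R(w) = (w + (-6 + (w - 1*4)²))*(w - 9) = (w + (-6 + (w - 4)²))*(-9 + w) = (w + (-6 + (-4 + w)²))*(-9 + w) = (-6 + w + (-4 + w)²)*(-9 + w) = (-9 + w)*(-6 + w + (-4 + w)²))
A(-9, 1)*(-258/(-88) - 71/R(-10)) = (-9 + 2*1)*(-258/(-88) - 71/(-90 + (-10)³ - 16*(-10)² + 73*(-10))) = (-9 + 2)*(-258*(-1/88) - 71/(-90 - 1000 - 16*100 - 730)) = -7*(129/44 - 71/(-90 - 1000 - 1600 - 730)) = -7*(129/44 - 71/(-3420)) = -7*(129/44 - 71*(-1/3420)) = -7*(129/44 + 71/3420) = -7*27769/9405 = -194383/9405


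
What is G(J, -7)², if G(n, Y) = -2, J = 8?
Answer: 4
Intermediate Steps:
G(J, -7)² = (-2)² = 4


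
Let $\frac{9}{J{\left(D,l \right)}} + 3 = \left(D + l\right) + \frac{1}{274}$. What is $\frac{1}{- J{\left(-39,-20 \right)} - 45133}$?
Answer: $- \frac{16987}{766671805} \approx -2.2157 \cdot 10^{-5}$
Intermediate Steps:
$J{\left(D,l \right)} = \frac{9}{- \frac{821}{274} + D + l}$ ($J{\left(D,l \right)} = \frac{9}{-3 + \left(\left(D + l\right) + \frac{1}{274}\right)} = \frac{9}{-3 + \left(\frac{1}{274} + D + l\right)} = \frac{9}{- \frac{821}{274} + D + l}$)
$\frac{1}{- J{\left(-39,-20 \right)} - 45133} = \frac{1}{- \frac{2466}{-821 + 274 \left(-39\right) + 274 \left(-20\right)} - 45133} = \frac{1}{- \frac{2466}{-821 - 10686 - 5480} - 45133} = \frac{1}{- \frac{2466}{-16987} - 45133} = \frac{1}{- \frac{2466 \left(-1\right)}{16987} - 45133} = \frac{1}{\left(-1\right) \left(- \frac{2466}{16987}\right) - 45133} = \frac{1}{\frac{2466}{16987} - 45133} = \frac{1}{- \frac{766671805}{16987}} = - \frac{16987}{766671805}$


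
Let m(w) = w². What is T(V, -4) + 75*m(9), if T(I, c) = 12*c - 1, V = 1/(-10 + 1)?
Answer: 6026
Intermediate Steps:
V = -⅑ (V = 1/(-9) = -⅑ ≈ -0.11111)
T(I, c) = -1 + 12*c
T(V, -4) + 75*m(9) = (-1 + 12*(-4)) + 75*9² = (-1 - 48) + 75*81 = -49 + 6075 = 6026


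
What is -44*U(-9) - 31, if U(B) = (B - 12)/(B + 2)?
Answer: -163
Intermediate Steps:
U(B) = (-12 + B)/(2 + B)
-44*U(-9) - 31 = -44*(-12 - 9)/(2 - 9) - 31 = -44*(-21)/(-7) - 31 = -(-44)*(-21)/7 - 31 = -44*3 - 31 = -132 - 31 = -163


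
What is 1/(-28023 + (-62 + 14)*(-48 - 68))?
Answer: -1/22455 ≈ -4.4534e-5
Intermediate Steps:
1/(-28023 + (-62 + 14)*(-48 - 68)) = 1/(-28023 - 48*(-116)) = 1/(-28023 + 5568) = 1/(-22455) = -1/22455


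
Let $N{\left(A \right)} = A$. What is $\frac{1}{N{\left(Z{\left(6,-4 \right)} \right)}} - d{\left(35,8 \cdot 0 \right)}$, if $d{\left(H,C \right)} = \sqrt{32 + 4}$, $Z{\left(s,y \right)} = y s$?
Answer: $- \frac{145}{24} \approx -6.0417$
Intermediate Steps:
$Z{\left(s,y \right)} = s y$
$d{\left(H,C \right)} = 6$ ($d{\left(H,C \right)} = \sqrt{36} = 6$)
$\frac{1}{N{\left(Z{\left(6,-4 \right)} \right)}} - d{\left(35,8 \cdot 0 \right)} = \frac{1}{6 \left(-4\right)} - 6 = \frac{1}{-24} - 6 = - \frac{1}{24} - 6 = - \frac{145}{24}$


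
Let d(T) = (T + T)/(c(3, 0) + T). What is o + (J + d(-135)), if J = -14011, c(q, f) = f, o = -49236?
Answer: -63245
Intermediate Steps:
d(T) = 2 (d(T) = (T + T)/(0 + T) = (2*T)/T = 2)
o + (J + d(-135)) = -49236 + (-14011 + 2) = -49236 - 14009 = -63245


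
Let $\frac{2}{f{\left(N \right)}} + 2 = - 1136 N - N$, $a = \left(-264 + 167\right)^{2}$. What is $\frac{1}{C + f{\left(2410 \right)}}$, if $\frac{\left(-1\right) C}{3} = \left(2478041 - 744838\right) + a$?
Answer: $- \frac{1370086}{7162584913897} \approx -1.9128 \cdot 10^{-7}$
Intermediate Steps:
$a = 9409$ ($a = \left(-97\right)^{2} = 9409$)
$f{\left(N \right)} = \frac{2}{-2 - 1137 N}$
$C = -5227836$ ($C = - 3 \left(\left(2478041 - 744838\right) + 9409\right) = - 3 \left(1733203 + 9409\right) = \left(-3\right) 1742612 = -5227836$)
$\frac{1}{C + f{\left(2410 \right)}} = \frac{1}{-5227836 - \frac{2}{2 + 1137 \cdot 2410}} = \frac{1}{-5227836 - \frac{2}{2 + 2740170}} = \frac{1}{-5227836 - \frac{2}{2740172}} = \frac{1}{-5227836 - \frac{1}{1370086}} = \frac{1}{- \frac{7162584913897}{1370086}} = - \frac{1370086}{7162584913897}$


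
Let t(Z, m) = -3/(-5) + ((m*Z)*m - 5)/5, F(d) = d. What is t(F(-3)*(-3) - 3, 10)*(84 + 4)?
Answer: 52624/5 ≈ 10525.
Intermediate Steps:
t(Z, m) = -⅖ + Z*m²/5 (t(Z, m) = -3*(-⅕) + ((Z*m)*m - 5)*(⅕) = ⅗ + (Z*m² - 5)*(⅕) = ⅗ + (-5 + Z*m²)*(⅕) = ⅗ + (-1 + Z*m²/5) = -⅖ + Z*m²/5)
t(F(-3)*(-3) - 3, 10)*(84 + 4) = (-⅖ + (⅕)*(-3*(-3) - 3)*10²)*(84 + 4) = (-⅖ + (⅕)*(9 - 3)*100)*88 = (-⅖ + (⅕)*6*100)*88 = (-⅖ + 120)*88 = (598/5)*88 = 52624/5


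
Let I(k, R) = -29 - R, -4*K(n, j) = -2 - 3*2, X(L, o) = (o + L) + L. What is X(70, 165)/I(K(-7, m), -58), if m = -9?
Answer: 305/29 ≈ 10.517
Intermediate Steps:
X(L, o) = o + 2*L (X(L, o) = (L + o) + L = o + 2*L)
K(n, j) = 2 (K(n, j) = -(-2 - 3*2)/4 = -(-2 - 6)/4 = -1/4*(-8) = 2)
X(70, 165)/I(K(-7, m), -58) = (165 + 2*70)/(-29 - 1*(-58)) = (165 + 140)/(-29 + 58) = 305/29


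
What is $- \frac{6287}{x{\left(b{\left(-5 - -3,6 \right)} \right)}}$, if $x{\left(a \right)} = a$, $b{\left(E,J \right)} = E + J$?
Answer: $- \frac{6287}{4} \approx -1571.8$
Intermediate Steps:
$- \frac{6287}{x{\left(b{\left(-5 - -3,6 \right)} \right)}} = - \frac{6287}{\left(-5 - -3\right) + 6} = - \frac{6287}{\left(-5 + 3\right) + 6} = - \frac{6287}{-2 + 6} = - \frac{6287}{4}$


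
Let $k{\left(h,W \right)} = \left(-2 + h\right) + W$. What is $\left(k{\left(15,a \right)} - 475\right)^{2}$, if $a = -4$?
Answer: $217156$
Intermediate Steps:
$k{\left(h,W \right)} = -2 + W + h$
$\left(k{\left(15,a \right)} - 475\right)^{2} = \left(\left(-2 - 4 + 15\right) - 475\right)^{2} = \left(9 - 475\right)^{2} = \left(-466\right)^{2} = 217156$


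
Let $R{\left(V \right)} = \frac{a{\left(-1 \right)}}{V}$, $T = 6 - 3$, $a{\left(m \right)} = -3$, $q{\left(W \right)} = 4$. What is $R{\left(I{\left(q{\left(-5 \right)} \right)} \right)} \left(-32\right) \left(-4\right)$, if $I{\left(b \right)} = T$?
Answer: $-128$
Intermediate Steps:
$T = 3$ ($T = 6 - 3 = 3$)
$I{\left(b \right)} = 3$
$R{\left(V \right)} = - \frac{3}{V}$
$R{\left(I{\left(q{\left(-5 \right)} \right)} \right)} \left(-32\right) \left(-4\right) = - \frac{3}{3} \left(-32\right) \left(-4\right) = \left(-3\right) \frac{1}{3} \left(-32\right) \left(-4\right) = \left(-1\right) \left(-32\right) \left(-4\right) = 32 \left(-4\right) = -128$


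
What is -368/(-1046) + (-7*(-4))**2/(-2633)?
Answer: 74440/1377059 ≈ 0.054057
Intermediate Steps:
-368/(-1046) + (-7*(-4))**2/(-2633) = -368*(-1/1046) + 28**2*(-1/2633) = 184/523 + 784*(-1/2633) = 184/523 - 784/2633 = 74440/1377059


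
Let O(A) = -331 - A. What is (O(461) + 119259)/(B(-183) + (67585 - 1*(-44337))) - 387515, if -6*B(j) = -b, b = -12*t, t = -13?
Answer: -14460470251/37316 ≈ -3.8751e+5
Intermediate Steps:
b = 156 (b = -12*(-13) = 156)
B(j) = 26 (B(j) = -(-1)*156/6 = -⅙*(-156) = 26)
(O(461) + 119259)/(B(-183) + (67585 - 1*(-44337))) - 387515 = ((-331 - 1*461) + 119259)/(26 + (67585 - 1*(-44337))) - 387515 = ((-331 - 461) + 119259)/(26 + (67585 + 44337)) - 387515 = (-792 + 119259)/(26 + 111922) - 387515 = 118467/111948 - 387515 = 118467*(1/111948) - 387515 = 39489/37316 - 387515 = -14460470251/37316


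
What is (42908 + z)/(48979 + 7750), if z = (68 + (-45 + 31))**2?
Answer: 45824/56729 ≈ 0.80777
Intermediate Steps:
z = 2916 (z = (68 - 14)**2 = 54**2 = 2916)
(42908 + z)/(48979 + 7750) = (42908 + 2916)/(48979 + 7750) = 45824/56729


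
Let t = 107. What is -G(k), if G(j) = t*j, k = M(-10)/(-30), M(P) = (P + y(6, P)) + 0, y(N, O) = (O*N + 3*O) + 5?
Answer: -2033/6 ≈ -338.83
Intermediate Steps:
y(N, O) = 5 + 3*O + N*O (y(N, O) = (N*O + 3*O) + 5 = (3*O + N*O) + 5 = 5 + 3*O + N*O)
M(P) = 5 + 10*P (M(P) = (P + (5 + 3*P + 6*P)) + 0 = (P + (5 + 9*P)) + 0 = (5 + 10*P) + 0 = 5 + 10*P)
k = 19/6 (k = (5 + 10*(-10))/(-30) = (5 - 100)*(-1/30) = -95*(-1/30) = 19/6 ≈ 3.1667)
G(j) = 107*j
-G(k) = -107*19/6 = -1*2033/6 = -2033/6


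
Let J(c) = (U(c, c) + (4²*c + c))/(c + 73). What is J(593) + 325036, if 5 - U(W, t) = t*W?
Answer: 216132413/666 ≈ 3.2452e+5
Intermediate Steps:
U(W, t) = 5 - W*t (U(W, t) = 5 - t*W = 5 - W*t)
J(c) = (5 - c² + 17*c)/(73 + c) (J(c) = ((5 - c*c) + (4²*c + c))/(c + 73) = ((5 - c²) + (16*c + c))/(73 + c) = ((5 - c²) + 17*c)/(73 + c) = (5 - c² + 17*c)/(73 + c))
J(593) + 325036 = (5 - 1*593² + 17*593)/(73 + 593) + 325036 = (5 - 1*351649 + 10081)/666 + 325036 = (5 - 351649 + 10081)/666 + 325036 = (1/666)*(-341563) + 325036 = -341563/666 + 325036 = 216132413/666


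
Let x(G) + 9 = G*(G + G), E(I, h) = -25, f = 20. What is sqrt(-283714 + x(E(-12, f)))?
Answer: I*sqrt(282473) ≈ 531.48*I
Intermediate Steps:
x(G) = -9 + 2*G**2 (x(G) = -9 + G*(G + G) = -9 + G*(2*G) = -9 + 2*G**2)
sqrt(-283714 + x(E(-12, f))) = sqrt(-283714 + (-9 + 2*(-25)**2)) = sqrt(-283714 + (-9 + 2*625)) = sqrt(-283714 + (-9 + 1250)) = sqrt(-283714 + 1241) = sqrt(-282473) = I*sqrt(282473)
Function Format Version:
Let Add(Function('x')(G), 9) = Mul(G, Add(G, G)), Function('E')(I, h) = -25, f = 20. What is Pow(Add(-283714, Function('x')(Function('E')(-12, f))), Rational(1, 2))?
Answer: Mul(I, Pow(282473, Rational(1, 2))) ≈ Mul(531.48, I)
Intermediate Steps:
Function('x')(G) = Add(-9, Mul(2, Pow(G, 2))) (Function('x')(G) = Add(-9, Mul(G, Add(G, G))) = Add(-9, Mul(G, Mul(2, G))) = Add(-9, Mul(2, Pow(G, 2))))
Pow(Add(-283714, Function('x')(Function('E')(-12, f))), Rational(1, 2)) = Pow(Add(-283714, Add(-9, Mul(2, Pow(-25, 2)))), Rational(1, 2)) = Pow(Add(-283714, Add(-9, Mul(2, 625))), Rational(1, 2)) = Pow(Add(-283714, Add(-9, 1250)), Rational(1, 2)) = Pow(Add(-283714, 1241), Rational(1, 2)) = Pow(-282473, Rational(1, 2)) = Mul(I, Pow(282473, Rational(1, 2)))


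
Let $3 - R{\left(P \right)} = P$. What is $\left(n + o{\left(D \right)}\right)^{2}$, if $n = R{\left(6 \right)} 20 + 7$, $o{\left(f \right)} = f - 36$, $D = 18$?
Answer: $5041$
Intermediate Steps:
$o{\left(f \right)} = -36 + f$
$R{\left(P \right)} = 3 - P$
$n = -53$ ($n = \left(3 - 6\right) 20 + 7 = \left(-3\right) 20 + 7 = -60 + 7 = -53$)
$\left(n + o{\left(D \right)}\right)^{2} = \left(-53 + \left(-36 + 18\right)\right)^{2} = \left(-53 - 18\right)^{2} = \left(-71\right)^{2} = 5041$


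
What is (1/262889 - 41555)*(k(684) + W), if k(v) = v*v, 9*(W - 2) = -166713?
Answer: -4908686600056394/262889 ≈ -1.8672e+10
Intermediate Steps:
W = -55565/3 (W = 2 + (⅑)*(-166713) = 2 - 55571/3 = -55565/3 ≈ -18522.)
k(v) = v²
(1/262889 - 41555)*(k(684) + W) = (1/262889 - 41555)*(684² - 55565/3) = (1/262889 - 41555)*(467856 - 55565/3) = -10924352394/262889*1348003/3 = -4908686600056394/262889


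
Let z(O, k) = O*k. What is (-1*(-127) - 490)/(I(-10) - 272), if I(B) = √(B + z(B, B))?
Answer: 49368/36947 + 1089*√10/73894 ≈ 1.3828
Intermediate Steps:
I(B) = √(B + B²) (I(B) = √(B + B*B) = √(B + B²))
(-1*(-127) - 490)/(I(-10) - 272) = (-1*(-127) - 490)/(√(-10*(1 - 10)) - 272) = (127 - 490)/(√(-10*(-9)) - 272) = -363/(√90 - 272) = -363/(3*√10 - 272) = -363/(-272 + 3*√10)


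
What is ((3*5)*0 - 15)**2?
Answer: 225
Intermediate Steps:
((3*5)*0 - 15)**2 = (15*0 - 15)**2 = (0 - 15)**2 = (-15)**2 = 225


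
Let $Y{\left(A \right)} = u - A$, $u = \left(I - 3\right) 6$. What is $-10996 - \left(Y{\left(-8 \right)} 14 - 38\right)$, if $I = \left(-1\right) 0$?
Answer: $-10818$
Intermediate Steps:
$I = 0$
$u = -18$ ($u = \left(0 - 3\right) 6 = \left(-3\right) 6 = -18$)
$Y{\left(A \right)} = -18 - A$
$-10996 - \left(Y{\left(-8 \right)} 14 - 38\right) = -10996 - \left(\left(-18 - -8\right) 14 - 38\right) = -10996 - \left(\left(-18 + 8\right) 14 - 38\right) = -10996 - \left(\left(-10\right) 14 - 38\right) = -10996 - \left(-140 - 38\right) = -10996 - -178 = -10996 + 178 = -10818$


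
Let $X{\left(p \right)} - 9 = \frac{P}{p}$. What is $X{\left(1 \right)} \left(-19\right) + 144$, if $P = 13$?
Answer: $-274$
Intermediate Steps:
$X{\left(p \right)} = 9 + \frac{13}{p}$
$X{\left(1 \right)} \left(-19\right) + 144 = \left(9 + \frac{13}{1}\right) \left(-19\right) + 144 = \left(9 + 13 \cdot 1\right) \left(-19\right) + 144 = \left(9 + 13\right) \left(-19\right) + 144 = 22 \left(-19\right) + 144 = -418 + 144 = -274$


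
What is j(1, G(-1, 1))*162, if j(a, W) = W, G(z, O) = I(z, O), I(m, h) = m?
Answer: -162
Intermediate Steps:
G(z, O) = z
j(1, G(-1, 1))*162 = -1*162 = -162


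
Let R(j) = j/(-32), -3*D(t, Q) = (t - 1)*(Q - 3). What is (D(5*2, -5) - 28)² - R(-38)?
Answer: 237/16 ≈ 14.813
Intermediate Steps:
D(t, Q) = -(-1 + t)*(-3 + Q)/3 (D(t, Q) = -(t - 1)*(Q - 3)/3 = -(-1 + t)*(-3 + Q)/3)
R(j) = -j/32 (R(j) = j*(-1/32) = -j/32)
(D(5*2, -5) - 28)² - R(-38) = ((-1 + 5*2 + (⅓)*(-5) - ⅓*(-5)*5*2) - 28)² - (-1)*(-38)/32 = ((-1 + 10 - 5/3 - ⅓*(-5)*10) - 28)² - 1*19/16 = ((-1 + 10 - 5/3 + 50/3) - 28)² - 19/16 = (24 - 28)² - 19/16 = (-4)² - 19/16 = 16 - 19/16 = 237/16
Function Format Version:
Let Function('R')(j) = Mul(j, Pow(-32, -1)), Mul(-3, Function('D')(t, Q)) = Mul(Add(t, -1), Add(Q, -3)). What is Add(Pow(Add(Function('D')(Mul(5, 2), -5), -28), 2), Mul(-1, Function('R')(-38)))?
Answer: Rational(237, 16) ≈ 14.813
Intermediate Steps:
Function('D')(t, Q) = Mul(Rational(-1, 3), Add(-1, t), Add(-3, Q)) (Function('D')(t, Q) = Mul(Rational(-1, 3), Mul(Add(t, -1), Add(Q, -3))) = Mul(Rational(-1, 3), Mul(Add(-1, t), Add(-3, Q))) = Mul(Rational(-1, 3), Add(-1, t), Add(-3, Q)))
Function('R')(j) = Mul(Rational(-1, 32), j) (Function('R')(j) = Mul(j, Rational(-1, 32)) = Mul(Rational(-1, 32), j))
Add(Pow(Add(Function('D')(Mul(5, 2), -5), -28), 2), Mul(-1, Function('R')(-38))) = Add(Pow(Add(Add(-1, Mul(5, 2), Mul(Rational(1, 3), -5), Mul(Rational(-1, 3), -5, Mul(5, 2))), -28), 2), Mul(-1, Mul(Rational(-1, 32), -38))) = Add(Pow(Add(Add(-1, 10, Rational(-5, 3), Mul(Rational(-1, 3), -5, 10)), -28), 2), Mul(-1, Rational(19, 16))) = Add(Pow(Add(Add(-1, 10, Rational(-5, 3), Rational(50, 3)), -28), 2), Rational(-19, 16)) = Add(Pow(Add(24, -28), 2), Rational(-19, 16)) = Add(Pow(-4, 2), Rational(-19, 16)) = Add(16, Rational(-19, 16)) = Rational(237, 16)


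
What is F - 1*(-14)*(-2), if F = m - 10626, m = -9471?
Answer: -20125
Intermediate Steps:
F = -20097 (F = -9471 - 10626 = -20097)
F - 1*(-14)*(-2) = -20097 - 1*(-14)*(-2) = -20097 + 14*(-2) = -20097 - 28 = -20125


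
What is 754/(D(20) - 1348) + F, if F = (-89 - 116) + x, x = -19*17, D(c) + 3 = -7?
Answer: -358889/679 ≈ -528.55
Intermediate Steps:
D(c) = -10 (D(c) = -3 - 7 = -10)
x = -323
F = -528 (F = (-89 - 116) - 323 = -205 - 323 = -528)
754/(D(20) - 1348) + F = 754/(-10 - 1348) - 528 = 754/(-1358) - 528 = 754*(-1/1358) - 528 = -377/679 - 528 = -358889/679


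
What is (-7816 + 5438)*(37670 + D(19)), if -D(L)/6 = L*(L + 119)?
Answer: -52168564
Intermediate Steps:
D(L) = -6*L*(119 + L) (D(L) = -6*L*(L + 119) = -6*L*(119 + L))
(-7816 + 5438)*(37670 + D(19)) = (-7816 + 5438)*(37670 - 6*19*(119 + 19)) = -2378*(37670 - 6*19*138) = -2378*(37670 - 15732) = -2378*21938 = -52168564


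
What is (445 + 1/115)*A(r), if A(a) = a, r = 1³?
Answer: 51176/115 ≈ 445.01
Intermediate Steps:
r = 1
(445 + 1/115)*A(r) = (445 + 1/115)*1 = (51176/115)*1 = 51176/115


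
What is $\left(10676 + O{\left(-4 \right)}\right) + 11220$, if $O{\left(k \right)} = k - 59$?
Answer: $21833$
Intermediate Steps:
$O{\left(k \right)} = -59 + k$
$\left(10676 + O{\left(-4 \right)}\right) + 11220 = \left(10676 - 63\right) + 11220 = 10613 + 11220 = 21833$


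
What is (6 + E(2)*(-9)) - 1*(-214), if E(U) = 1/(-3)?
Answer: 223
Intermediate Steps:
E(U) = -1/3
(6 + E(2)*(-9)) - 1*(-214) = (6 - 1/3*(-9)) - 1*(-214) = (6 + 3) + 214 = 9 + 214 = 223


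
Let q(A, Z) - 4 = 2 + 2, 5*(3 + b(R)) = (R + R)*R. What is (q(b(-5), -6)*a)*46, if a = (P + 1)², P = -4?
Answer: 3312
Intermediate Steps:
b(R) = -3 + 2*R²/5 (b(R) = -3 + ((R + R)*R)/5 = -3 + ((2*R)*R)/5 = -3 + (2*R²)/5 = -3 + 2*R²/5)
q(A, Z) = 8 (q(A, Z) = 4 + (2 + 2) = 4 + 4 = 8)
a = 9 (a = (-4 + 1)² = (-3)² = 9)
(q(b(-5), -6)*a)*46 = (8*9)*46 = 72*46 = 3312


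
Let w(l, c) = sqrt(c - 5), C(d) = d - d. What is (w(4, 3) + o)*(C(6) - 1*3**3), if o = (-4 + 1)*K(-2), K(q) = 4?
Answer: 324 - 27*I*sqrt(2) ≈ 324.0 - 38.184*I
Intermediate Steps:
C(d) = 0
w(l, c) = sqrt(-5 + c)
o = -12 (o = (-4 + 1)*4 = -3*4 = -12)
(w(4, 3) + o)*(C(6) - 1*3**3) = (sqrt(-5 + 3) - 12)*(0 - 1*3**3) = (sqrt(-2) - 12)*(0 - 1*27) = (I*sqrt(2) - 12)*(0 - 27) = (-12 + I*sqrt(2))*(-27) = 324 - 27*I*sqrt(2)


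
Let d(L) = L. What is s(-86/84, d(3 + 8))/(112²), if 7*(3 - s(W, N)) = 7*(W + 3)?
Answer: 43/526848 ≈ 8.1618e-5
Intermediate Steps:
s(W, N) = -W (s(W, N) = 3 - (W + 3) = 3 - (3 + W) = 3 - (21 + 7*W)/7 = 3 + (-3 - W) = -W)
s(-86/84, d(3 + 8))/(112²) = (-(-86)/84)/(112²) = -(-86)/84/12544 = -1*(-43/42)*(1/12544) = (43/42)*(1/12544) = 43/526848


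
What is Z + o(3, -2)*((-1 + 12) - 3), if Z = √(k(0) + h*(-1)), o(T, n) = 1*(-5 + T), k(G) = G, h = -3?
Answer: -16 + √3 ≈ -14.268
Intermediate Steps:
o(T, n) = -5 + T
Z = √3 (Z = √(0 - 3*(-1)) = √(0 + 3) = √3 ≈ 1.7320)
Z + o(3, -2)*((-1 + 12) - 3) = √3 + (-5 + 3)*((-1 + 12) - 3) = √3 - 2*(11 - 3) = √3 - 2*8 = √3 - 16 = -16 + √3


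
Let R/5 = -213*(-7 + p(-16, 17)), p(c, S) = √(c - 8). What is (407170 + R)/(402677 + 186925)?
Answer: 414625/589602 - 355*I*√6/98267 ≈ 0.70323 - 0.008849*I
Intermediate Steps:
p(c, S) = √(-8 + c)
R = 7455 - 2130*I*√6 (R = 5*(-213*(-7 + √(-8 - 16))) = 5*(-213*(-7 + √(-24))) = 5*(-213*(-7 + 2*I*√6)) = 5*(1491 - 426*I*√6) = 7455 - 2130*I*√6 ≈ 7455.0 - 5217.4*I)
(407170 + R)/(402677 + 186925) = (407170 + (7455 - 2130*I*√6))/(402677 + 186925) = (414625 - 2130*I*√6)/589602 = (414625 - 2130*I*√6)*(1/589602) = 414625/589602 - 355*I*√6/98267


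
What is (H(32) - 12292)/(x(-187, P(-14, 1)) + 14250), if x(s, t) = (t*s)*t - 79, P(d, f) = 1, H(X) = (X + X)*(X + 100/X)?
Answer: -2511/3496 ≈ -0.71825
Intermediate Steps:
H(X) = 2*X*(X + 100/X) (H(X) = (2*X)*(X + 100/X) = 2*X*(X + 100/X))
x(s, t) = -79 + s*t² (x(s, t) = (s*t)*t - 79 = s*t² - 79 = -79 + s*t²)
(H(32) - 12292)/(x(-187, P(-14, 1)) + 14250) = ((200 + 2*32²) - 12292)/((-79 - 187*1²) + 14250) = ((200 + 2*1024) - 12292)/((-79 - 187*1) + 14250) = ((200 + 2048) - 12292)/((-79 - 187) + 14250) = (2248 - 12292)/(-266 + 14250) = -10044/13984 = -10044*1/13984 = -2511/3496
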